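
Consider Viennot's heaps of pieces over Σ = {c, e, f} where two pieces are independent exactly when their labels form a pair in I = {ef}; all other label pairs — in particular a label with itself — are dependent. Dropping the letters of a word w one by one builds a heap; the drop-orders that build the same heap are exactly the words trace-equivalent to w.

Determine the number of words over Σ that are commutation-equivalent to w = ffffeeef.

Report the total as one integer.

#0=f has no predecessor
#1=f depends on [0:f]
#2=f depends on [1:f]
#3=f depends on [2:f]
#4=e has no predecessor
#5=e depends on [4:e]
#6=e depends on [5:e]
#7=f depends on [3:f]
sources: [0:f, 4:e]
N(rest) = Σ N(rest − s) over sources s of rest; N(one piece) = 1:
  size 1 → [6]=1  [7]=1
  size 2 → [3,7]=1  [5,6]=1  [6,7]=2
  size 3 → [2,3,7]=1  [3,6,7]=3  [4,5,6]=1  [5,6,7]=3
  size 4 → [1,2,3,7]=1  [2,3,6,7]=4  [3,5,6,7]=6  [4,5,6,7]=4
  size 5 → [0,1,2,3,7]=1  [1,2,3,6,7]=5  [2,3,5,6,7]=10  [3,4,5,6,7]=10
  size 6 → [0,1,2,3,6,7]=6  [1,2,3,5,6,7]=15  [2,3,4,5,6,7]=20
  first=0(f) contributes 35
  first=4(e) contributes 21
|[w]| = 56

56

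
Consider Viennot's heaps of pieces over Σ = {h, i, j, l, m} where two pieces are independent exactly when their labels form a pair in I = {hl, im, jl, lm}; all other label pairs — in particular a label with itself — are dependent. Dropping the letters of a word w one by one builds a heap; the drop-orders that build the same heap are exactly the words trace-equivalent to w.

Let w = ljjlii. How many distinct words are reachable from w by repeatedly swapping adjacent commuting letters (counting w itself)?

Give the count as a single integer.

0(l) covers ∅
1(j) covers ∅
2(j) covers 1:j
3(l) covers 0:l
4(i) covers 2:j, 3:l
5(i) covers 4:i
floor of heap: 0:l, 1:j
completions by unplaced set U, small U first (add the entries for U minus each lowest piece of U):
  |U|=1: {5}:1
  |U|=2: {4,5}:1
  |U|=3: {2,4,5}:1  {3,4,5}:1
  |U|=4: {0,3,4,5}:1  {1,2,4,5}:1  {2,3,4,5}:2
  start at 0(l): 3
  start at 1(j): 3
sum over floor = 6

6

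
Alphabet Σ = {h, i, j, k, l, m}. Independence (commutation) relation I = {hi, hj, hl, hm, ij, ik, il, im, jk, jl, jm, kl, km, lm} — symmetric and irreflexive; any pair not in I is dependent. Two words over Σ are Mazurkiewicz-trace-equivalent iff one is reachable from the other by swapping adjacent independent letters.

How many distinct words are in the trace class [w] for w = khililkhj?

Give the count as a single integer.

#0=k has no predecessor
#1=h depends on [0:k]
#2=i has no predecessor
#3=l has no predecessor
#4=i depends on [2:i]
#5=l depends on [3:l]
#6=k depends on [1:h]
#7=h depends on [6:k]
#8=j has no predecessor
sources: [0:k, 2:i, 3:l, 8:j]
N(rest) = Σ N(rest − s) over sources s of rest; N(one piece) = 1:
  size 1 → [4]=1  [5]=1  [7]=1  [8]=1
  size 2 → [2,4]=1  [3,5]=1  [4,5]=2  [4,7]=2  [4,8]=2  [5,7]=2  [5,8]=2  [6,7]=1  [7,8]=2
  size 3 → [1,6,7]=1  [2,4,5]=3  [2,4,7]=3  [2,4,8]=3  [3,4,5]=3  [3,5,7]=3  [3,5,8]=3  [4,5,7]=6  [4,5,8]=6  [4,6,7]=3  [4,7,8]=6  [5,6,7]=3  [5,7,8]=6  [6,7,8]=3
  size 4 → [0,1,6,7]=1  [1,4,6,7]=4  [1,5,6,7]=4  [1,6,7,8]=4  [2,3,4,5]=6  [2,4,5,7]=12  [2,4,5,8]=12  [2,4,6,7]=6  [2,4,7,8]=12  [3,4,5,7]=12  [3,4,5,8]=12  [3,5,6,7]=6  [3,5,7,8]=12  [4,5,6,7]=12  [4,5,7,8]=24  [4,6,7,8]=12  [5,6,7,8]=12
  size 5 → [0,1,4,6,7]=5  [0,1,5,6,7]=5  [0,1,6,7,8]=5  [1,2,4,6,7]=10  [1,3,5,6,7]=10  [1,4,5,6,7]=20  [1,4,6,7,8]=20  [1,5,6,7,8]=20  [2,3,4,5,7]=30  [2,3,4,5,8]=30  [2,4,5,6,7]=30  [2,4,5,7,8]=60  [2,4,6,7,8]=30  [3,4,5,6,7]=30  [3,4,5,7,8]=60  [3,5,6,7,8]=30  [4,5,6,7,8]=60
  size 6 → [0,1,2,4,6,7]=15  [0,1,3,5,6,7]=15  [0,1,4,5,6,7]=30  [0,1,4,6,7,8]=30  [0,1,5,6,7,8]=30  [1,2,4,5,6,7]=60  [1,2,4,6,7,8]=60  [1,3,4,5,6,7]=60  [1,3,5,6,7,8]=60  [1,4,5,6,7,8]=120  [2,3,4,5,6,7]=90  [2,3,4,5,7,8]=180  [2,4,5,6,7,8]=180  [3,4,5,6,7,8]=180
  size 7 → [0,1,2,4,5,6,7]=105  [0,1,2,4,6,7,8]=105  [0,1,3,4,5,6,7]=105  [0,1,3,5,6,7,8]=105  [0,1,4,5,6,7,8]=210  [1,2,3,4,5,6,7]=210  [1,2,4,5,6,7,8]=420  [1,3,4,5,6,7,8]=420  [2,3,4,5,6,7,8]=630
  first=0(k) contributes 1680
  first=2(i) contributes 840
  first=3(l) contributes 840
  first=8(j) contributes 420
|[w]| = 3780

3780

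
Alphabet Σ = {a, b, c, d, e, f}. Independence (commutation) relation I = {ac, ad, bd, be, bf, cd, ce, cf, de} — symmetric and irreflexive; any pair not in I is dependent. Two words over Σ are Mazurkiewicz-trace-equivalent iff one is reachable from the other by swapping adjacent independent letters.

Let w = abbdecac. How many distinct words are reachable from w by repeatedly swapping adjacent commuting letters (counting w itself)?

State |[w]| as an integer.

96

#0=a has no predecessor
#1=b depends on [0:a]
#2=b depends on [1:b]
#3=d has no predecessor
#4=e depends on [0:a]
#5=c depends on [2:b]
#6=a depends on [2:b, 4:e]
#7=c depends on [5:c]
sources: [0:a, 3:d]
N(rest) = Σ N(rest − s) over sources s of rest; N(one piece) = 1:
  size 1 → [3]=1  [6]=1  [7]=1
  size 2 → [3,6]=2  [3,7]=2  [4,6]=1  [5,7]=1  [6,7]=2
  size 3 → [3,4,6]=3  [3,5,7]=3  [3,6,7]=6  [4,6,7]=3  [5,6,7]=3
  size 4 → [2,5,6,7]=3  [3,4,6,7]=12  [3,5,6,7]=12  [4,5,6,7]=6
  size 5 → [1,2,5,6,7]=3  [2,3,5,6,7]=15  [2,4,5,6,7]=9  [3,4,5,6,7]=30
  size 6 → [1,2,3,5,6,7]=18  [1,2,4,5,6,7]=12  [2,3,4,5,6,7]=54
  first=0(a) contributes 84
  first=3(d) contributes 12
|[w]| = 96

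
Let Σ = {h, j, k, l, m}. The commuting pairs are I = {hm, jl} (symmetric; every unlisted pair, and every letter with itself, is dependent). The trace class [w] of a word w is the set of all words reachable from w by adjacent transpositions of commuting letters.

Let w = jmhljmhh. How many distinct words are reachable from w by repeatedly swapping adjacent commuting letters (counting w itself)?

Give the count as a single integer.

12

drop 0:j onto floor
drop 1:m onto {0:j}
drop 2:h onto {0:j}
drop 3:l onto {1:m, 2:h}
drop 4:j onto {1:m, 2:h}
drop 5:m onto {3:l, 4:j}
drop 6:h onto {3:l, 4:j}
drop 7:h onto {6:h}
ground layer = {0:j}
drop-orders for the pieces not yet dropped (sum over which currently-grounded one goes next):
  1 to go: {5} 1  {7} 1
  2 to go: {5,7} 2  {6,7} 1
  3 to go: {5,6,7} 3
  4 to go: {3,5,6,7} 3  {4,5,6,7} 3
  5 to go: {3,4,5,6,7} 6
  6 to go: {1,3,4,5,6,7} 6  {2,3,4,5,6,7} 6
  if 0:j drops first: 12 orders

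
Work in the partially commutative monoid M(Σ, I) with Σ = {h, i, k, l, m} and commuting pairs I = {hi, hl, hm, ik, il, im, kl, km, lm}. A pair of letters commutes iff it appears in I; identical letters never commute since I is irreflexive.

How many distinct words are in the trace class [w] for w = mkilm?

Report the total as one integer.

drop 0:m onto floor
drop 1:k onto floor
drop 2:i onto floor
drop 3:l onto floor
drop 4:m onto {0:m}
ground layer = {0:m, 1:k, 2:i, 3:l}
drop-orders for the pieces not yet dropped (sum over which currently-grounded one goes next):
  1 to go: {1} 1  {2} 1  {3} 1  {4} 1
  2 to go: {0,4} 1  {1,2} 2  {1,3} 2  {1,4} 2  {2,3} 2  {2,4} 2  {3,4} 2
  3 to go: {0,1,4} 3  {0,2,4} 3  {0,3,4} 3  {1,2,3} 6  {1,2,4} 6  {1,3,4} 6  {2,3,4} 6
  if 0:m drops first: 24 orders
  if 1:k drops first: 12 orders
  if 2:i drops first: 12 orders
  if 3:l drops first: 12 orders
heap linearizations: 60

60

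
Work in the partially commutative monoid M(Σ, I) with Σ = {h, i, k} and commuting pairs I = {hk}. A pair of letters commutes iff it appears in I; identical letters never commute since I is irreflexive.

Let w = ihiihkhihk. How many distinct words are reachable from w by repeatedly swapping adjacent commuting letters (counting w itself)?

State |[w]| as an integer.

6

piece 0:i — minimal
piece 1:h rests on {0:i}
piece 2:i rests on {1:h}
piece 3:i rests on {2:i}
piece 4:h rests on {3:i}
piece 5:k rests on {3:i}
piece 6:h rests on {4:h}
piece 7:i rests on {5:k, 6:h}
piece 8:h rests on {7:i}
piece 9:k rests on {7:i}
minimal pieces: {0:i}
ways to finish when only these pieces remain (= sum over removing one remaining piece with nothing left below it):
  1 left: {8}→1  {9}→1
  2 left: {8,9}→2
  3 left: {7,8,9}→2
  4 left: {5,7,8,9}→2  {6,7,8,9}→2
  5 left: {4,6,7,8,9}→2  {5,6,7,8,9}→4
  6 left: {4,5,6,7,8,9}→6
  7 left: {3,4,5,6,7,8,9}→6
  8 left: {2,3,4,5,6,7,8,9}→6
  placing 0:i first → 6 extensions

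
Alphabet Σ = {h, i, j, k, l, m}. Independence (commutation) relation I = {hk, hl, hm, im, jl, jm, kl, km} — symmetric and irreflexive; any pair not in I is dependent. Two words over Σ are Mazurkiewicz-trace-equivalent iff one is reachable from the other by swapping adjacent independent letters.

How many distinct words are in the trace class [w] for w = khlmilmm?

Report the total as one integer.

#0=k has no predecessor
#1=h has no predecessor
#2=l has no predecessor
#3=m depends on [2:l]
#4=i depends on [0:k, 1:h, 2:l]
#5=l depends on [3:m, 4:i]
#6=m depends on [5:l]
#7=m depends on [6:m]
sources: [0:k, 1:h, 2:l]
N(rest) = Σ N(rest − s) over sources s of rest; N(one piece) = 1:
  size 1 → [7]=1
  size 2 → [6,7]=1
  size 3 → [5,6,7]=1
  size 4 → [3,5,6,7]=1  [4,5,6,7]=1
  size 5 → [0,4,5,6,7]=1  [1,4,5,6,7]=1  [3,4,5,6,7]=2
  size 6 → [0,1,4,5,6,7]=2  [0,3,4,5,6,7]=3  [1,3,4,5,6,7]=3  [2,3,4,5,6,7]=2
  first=0(k) contributes 5
  first=1(h) contributes 5
  first=2(l) contributes 8
|[w]| = 18

18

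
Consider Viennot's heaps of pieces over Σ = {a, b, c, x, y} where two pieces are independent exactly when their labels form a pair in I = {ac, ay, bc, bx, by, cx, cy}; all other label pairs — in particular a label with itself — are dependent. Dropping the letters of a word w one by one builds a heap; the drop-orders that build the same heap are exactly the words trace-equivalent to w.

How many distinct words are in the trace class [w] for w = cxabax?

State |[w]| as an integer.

6

0(c) covers ∅
1(x) covers ∅
2(a) covers 1:x
3(b) covers 2:a
4(a) covers 3:b
5(x) covers 4:a
floor of heap: 0:c, 1:x
completions by unplaced set U, small U first (add the entries for U minus each lowest piece of U):
  |U|=1: {0}:1  {5}:1
  |U|=2: {0,5}:2  {4,5}:1
  |U|=3: {0,4,5}:3  {3,4,5}:1
  |U|=4: {0,3,4,5}:4  {2,3,4,5}:1
  start at 0(c): 1
  start at 1(x): 5
sum over floor = 6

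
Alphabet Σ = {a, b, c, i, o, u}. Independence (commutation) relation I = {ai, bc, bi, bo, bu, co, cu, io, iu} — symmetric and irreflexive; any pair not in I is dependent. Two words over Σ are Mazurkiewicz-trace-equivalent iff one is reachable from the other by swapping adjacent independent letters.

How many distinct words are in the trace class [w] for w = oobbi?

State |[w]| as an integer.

0(o) covers ∅
1(o) covers 0:o
2(b) covers ∅
3(b) covers 2:b
4(i) covers ∅
floor of heap: 0:o, 2:b, 4:i
completions by unplaced set U, small U first (add the entries for U minus each lowest piece of U):
  |U|=1: {1}:1  {3}:1  {4}:1
  |U|=2: {0,1}:1  {1,3}:2  {1,4}:2  {2,3}:1  {3,4}:2
  |U|=3: {0,1,3}:3  {0,1,4}:3  {1,2,3}:3  {1,3,4}:6  {2,3,4}:3
  start at 0(o): 12
  start at 2(b): 12
  start at 4(i): 6
sum over floor = 30

30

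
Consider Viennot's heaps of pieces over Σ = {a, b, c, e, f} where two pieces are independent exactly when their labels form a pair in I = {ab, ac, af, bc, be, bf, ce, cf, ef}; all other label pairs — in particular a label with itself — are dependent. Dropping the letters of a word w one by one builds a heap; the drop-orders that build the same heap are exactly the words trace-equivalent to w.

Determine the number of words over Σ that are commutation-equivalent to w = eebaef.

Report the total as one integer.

0(e) covers ∅
1(e) covers 0:e
2(b) covers ∅
3(a) covers 1:e
4(e) covers 3:a
5(f) covers ∅
floor of heap: 0:e, 2:b, 5:f
completions by unplaced set U, small U first (add the entries for U minus each lowest piece of U):
  |U|=1: {2}:1  {4}:1  {5}:1
  |U|=2: {2,4}:2  {2,5}:2  {3,4}:1  {4,5}:2
  |U|=3: {1,3,4}:1  {2,3,4}:3  {2,4,5}:6  {3,4,5}:3
  |U|=4: {0,1,3,4}:1  {1,2,3,4}:4  {1,3,4,5}:4  {2,3,4,5}:12
  start at 0(e): 20
  start at 2(b): 5
  start at 5(f): 5
sum over floor = 30

30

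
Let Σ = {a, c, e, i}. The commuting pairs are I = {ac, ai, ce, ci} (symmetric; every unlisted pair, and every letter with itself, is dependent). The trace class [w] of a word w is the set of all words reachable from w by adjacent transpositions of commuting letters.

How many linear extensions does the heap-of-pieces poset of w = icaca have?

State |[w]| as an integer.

0(i) covers ∅
1(c) covers ∅
2(a) covers ∅
3(c) covers 1:c
4(a) covers 2:a
floor of heap: 0:i, 1:c, 2:a
completions by unplaced set U, small U first (add the entries for U minus each lowest piece of U):
  |U|=1: {0}:1  {3}:1  {4}:1
  |U|=2: {0,3}:2  {0,4}:2  {1,3}:1  {2,4}:1  {3,4}:2
  |U|=3: {0,1,3}:3  {0,2,4}:3  {0,3,4}:6  {1,3,4}:3  {2,3,4}:3
  start at 0(i): 6
  start at 1(c): 12
  start at 2(a): 12
sum over floor = 30

30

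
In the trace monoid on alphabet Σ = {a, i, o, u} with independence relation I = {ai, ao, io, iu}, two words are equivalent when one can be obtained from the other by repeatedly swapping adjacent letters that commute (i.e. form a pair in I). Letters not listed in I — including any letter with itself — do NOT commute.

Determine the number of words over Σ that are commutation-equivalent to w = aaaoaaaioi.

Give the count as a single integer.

1260

piece 0:a — minimal
piece 1:a rests on {0:a}
piece 2:a rests on {1:a}
piece 3:o — minimal
piece 4:a rests on {2:a}
piece 5:a rests on {4:a}
piece 6:a rests on {5:a}
piece 7:i — minimal
piece 8:o rests on {3:o}
piece 9:i rests on {7:i}
minimal pieces: {0:a, 3:o, 7:i}
ways to finish when only these pieces remain (= sum over removing one remaining piece with nothing left below it):
  1 left: {6}→1  {8}→1  {9}→1
  2 left: {3,8}→1  {5,6}→1  {6,8}→2  {6,9}→2  {7,9}→1  {8,9}→2
  3 left: {3,6,8}→3  {3,8,9}→3  {4,5,6}→1  {5,6,8}→3  {5,6,9}→3  {6,7,9}→3  {6,8,9}→6  {7,8,9}→3
  4 left: {2,4,5,6}→1  {3,5,6,8}→6  {3,6,8,9}→12  {3,7,8,9}→6  {4,5,6,8}→4  {4,5,6,9}→4  {5,6,7,9}→6  {5,6,8,9}→12  {6,7,8,9}→12
  5 left: {1,2,4,5,6}→1  {2,4,5,6,8}→5  {2,4,5,6,9}→5  {3,4,5,6,8}→10  {3,5,6,8,9}→30  {3,6,7,8,9}→30  {4,5,6,7,9}→10  {4,5,6,8,9}→20  {5,6,7,8,9}→30
  6 left: {0,1,2,4,5,6}→1  {1,2,4,5,6,8}→6  {1,2,4,5,6,9}→6  {2,3,4,5,6,8}→15  {2,4,5,6,7,9}→15  {2,4,5,6,8,9}→30  {3,4,5,6,8,9}→60  {3,5,6,7,8,9}→90  {4,5,6,7,8,9}→60
  7 left: {0,1,2,4,5,6,8}→7  {0,1,2,4,5,6,9}→7  {1,2,3,4,5,6,8}→21  {1,2,4,5,6,7,9}→21  {1,2,4,5,6,8,9}→42  {2,3,4,5,6,8,9}→105  {2,4,5,6,7,8,9}→105  {3,4,5,6,7,8,9}→210
  8 left: {0,1,2,3,4,5,6,8}→28  {0,1,2,4,5,6,7,9}→28  {0,1,2,4,5,6,8,9}→56  {1,2,3,4,5,6,8,9}→168  {1,2,4,5,6,7,8,9}→168  {2,3,4,5,6,7,8,9}→420
  placing 0:a first → 756 extensions
  placing 3:o first → 252 extensions
  placing 7:i first → 252 extensions
total linear extensions = 1260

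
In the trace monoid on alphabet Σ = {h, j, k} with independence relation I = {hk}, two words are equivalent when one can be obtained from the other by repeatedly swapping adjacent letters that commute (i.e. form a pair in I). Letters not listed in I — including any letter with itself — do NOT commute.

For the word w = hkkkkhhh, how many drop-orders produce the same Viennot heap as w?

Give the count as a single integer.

0(h) covers ∅
1(k) covers ∅
2(k) covers 1:k
3(k) covers 2:k
4(k) covers 3:k
5(h) covers 0:h
6(h) covers 5:h
7(h) covers 6:h
floor of heap: 0:h, 1:k
completions by unplaced set U, small U first (add the entries for U minus each lowest piece of U):
  |U|=1: {4}:1  {7}:1
  |U|=2: {3,4}:1  {4,7}:2  {6,7}:1
  |U|=3: {2,3,4}:1  {3,4,7}:3  {4,6,7}:3  {5,6,7}:1
  |U|=4: {0,5,6,7}:1  {1,2,3,4}:1  {2,3,4,7}:4  {3,4,6,7}:6  {4,5,6,7}:4
  |U|=5: {0,4,5,6,7}:5  {1,2,3,4,7}:5  {2,3,4,6,7}:10  {3,4,5,6,7}:10
  |U|=6: {0,3,4,5,6,7}:15  {1,2,3,4,6,7}:15  {2,3,4,5,6,7}:20
  start at 0(h): 35
  start at 1(k): 35
sum over floor = 70

70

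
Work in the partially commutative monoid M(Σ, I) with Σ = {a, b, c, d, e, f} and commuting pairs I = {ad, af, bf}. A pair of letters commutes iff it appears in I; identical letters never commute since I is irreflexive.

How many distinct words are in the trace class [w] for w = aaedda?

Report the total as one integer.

drop 0:a onto floor
drop 1:a onto {0:a}
drop 2:e onto {1:a}
drop 3:d onto {2:e}
drop 4:d onto {3:d}
drop 5:a onto {2:e}
ground layer = {0:a}
drop-orders for the pieces not yet dropped (sum over which currently-grounded one goes next):
  1 to go: {4} 1  {5} 1
  2 to go: {3,4} 1  {4,5} 2
  3 to go: {3,4,5} 3
  4 to go: {2,3,4,5} 3
  if 0:a drops first: 3 orders

3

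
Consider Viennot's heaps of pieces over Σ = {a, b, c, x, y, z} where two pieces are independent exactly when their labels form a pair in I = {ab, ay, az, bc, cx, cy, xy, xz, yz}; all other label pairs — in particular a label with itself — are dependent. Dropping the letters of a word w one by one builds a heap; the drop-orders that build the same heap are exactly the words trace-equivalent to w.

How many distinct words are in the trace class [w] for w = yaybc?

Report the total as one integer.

#0=y has no predecessor
#1=a has no predecessor
#2=y depends on [0:y]
#3=b depends on [2:y]
#4=c depends on [1:a]
sources: [0:y, 1:a]
N(rest) = Σ N(rest − s) over sources s of rest; N(one piece) = 1:
  size 1 → [3]=1  [4]=1
  size 2 → [1,4]=1  [2,3]=1  [3,4]=2
  size 3 → [0,2,3]=1  [1,3,4]=3  [2,3,4]=3
  first=0(y) contributes 6
  first=1(a) contributes 4
|[w]| = 10

10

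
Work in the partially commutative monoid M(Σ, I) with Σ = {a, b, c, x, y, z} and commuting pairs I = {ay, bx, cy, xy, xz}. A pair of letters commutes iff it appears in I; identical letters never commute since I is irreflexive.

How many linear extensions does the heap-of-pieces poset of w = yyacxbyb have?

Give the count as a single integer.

28

0(y) covers ∅
1(y) covers 0:y
2(a) covers ∅
3(c) covers 2:a
4(x) covers 3:c
5(b) covers 1:y, 3:c
6(y) covers 5:b
7(b) covers 6:y
floor of heap: 0:y, 2:a
completions by unplaced set U, small U first (add the entries for U minus each lowest piece of U):
  |U|=1: {4}:1  {7}:1
  |U|=2: {4,7}:2  {6,7}:1
  |U|=3: {4,6,7}:3  {5,6,7}:1
  |U|=4: {1,5,6,7}:1  {4,5,6,7}:4
  |U|=5: {0,1,5,6,7}:1  {1,4,5,6,7}:5  {3,4,5,6,7}:4
  |U|=6: {0,1,4,5,6,7}:6  {1,3,4,5,6,7}:9  {2,3,4,5,6,7}:4
  start at 0(y): 13
  start at 2(a): 15
sum over floor = 28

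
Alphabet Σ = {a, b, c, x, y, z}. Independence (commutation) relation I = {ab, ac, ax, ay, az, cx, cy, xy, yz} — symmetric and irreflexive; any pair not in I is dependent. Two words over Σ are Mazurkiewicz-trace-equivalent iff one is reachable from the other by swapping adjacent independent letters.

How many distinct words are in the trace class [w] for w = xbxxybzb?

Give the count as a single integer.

piece 0:x — minimal
piece 1:b rests on {0:x}
piece 2:x rests on {1:b}
piece 3:x rests on {2:x}
piece 4:y rests on {1:b}
piece 5:b rests on {3:x, 4:y}
piece 6:z rests on {5:b}
piece 7:b rests on {6:z}
minimal pieces: {0:x}
ways to finish when only these pieces remain (= sum over removing one remaining piece with nothing left below it):
  1 left: {7}→1
  2 left: {6,7}→1
  3 left: {5,6,7}→1
  4 left: {3,5,6,7}→1  {4,5,6,7}→1
  5 left: {2,3,5,6,7}→1  {3,4,5,6,7}→2
  6 left: {2,3,4,5,6,7}→3
  placing 0:x first → 3 extensions

3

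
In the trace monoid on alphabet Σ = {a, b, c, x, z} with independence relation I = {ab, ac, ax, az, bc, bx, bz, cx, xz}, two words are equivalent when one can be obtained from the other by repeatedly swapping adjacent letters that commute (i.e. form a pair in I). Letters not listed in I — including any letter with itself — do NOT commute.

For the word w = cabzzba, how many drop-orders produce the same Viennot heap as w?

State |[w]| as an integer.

#0=c has no predecessor
#1=a has no predecessor
#2=b has no predecessor
#3=z depends on [0:c]
#4=z depends on [3:z]
#5=b depends on [2:b]
#6=a depends on [1:a]
sources: [0:c, 1:a, 2:b]
N(rest) = Σ N(rest − s) over sources s of rest; N(one piece) = 1:
  size 1 → [4]=1  [5]=1  [6]=1
  size 2 → [1,6]=1  [2,5]=1  [3,4]=1  [4,5]=2  [4,6]=2  [5,6]=2
  size 3 → [0,3,4]=1  [1,4,6]=3  [1,5,6]=3  [2,4,5]=3  [2,5,6]=3  [3,4,5]=3  [3,4,6]=3  [4,5,6]=6
  size 4 → [0,3,4,5]=4  [0,3,4,6]=4  [1,2,5,6]=6  [1,3,4,6]=6  [1,4,5,6]=12  [2,3,4,5]=6  [2,4,5,6]=12  [3,4,5,6]=12
  size 5 → [0,1,3,4,6]=10  [0,2,3,4,5]=10  [0,3,4,5,6]=20  [1,2,4,5,6]=30  [1,3,4,5,6]=30  [2,3,4,5,6]=30
  first=0(c) contributes 90
  first=1(a) contributes 60
  first=2(b) contributes 60
|[w]| = 210

210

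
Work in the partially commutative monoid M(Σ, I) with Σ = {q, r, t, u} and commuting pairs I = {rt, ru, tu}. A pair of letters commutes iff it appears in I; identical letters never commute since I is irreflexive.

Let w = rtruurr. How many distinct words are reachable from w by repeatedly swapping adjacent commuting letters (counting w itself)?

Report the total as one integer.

0(r) covers ∅
1(t) covers ∅
2(r) covers 0:r
3(u) covers ∅
4(u) covers 3:u
5(r) covers 2:r
6(r) covers 5:r
floor of heap: 0:r, 1:t, 3:u
completions by unplaced set U, small U first (add the entries for U minus each lowest piece of U):
  |U|=1: {1}:1  {4}:1  {6}:1
  |U|=2: {1,4}:2  {1,6}:2  {3,4}:1  {4,6}:2  {5,6}:1
  |U|=3: {1,3,4}:3  {1,4,6}:6  {1,5,6}:3  {2,5,6}:1  {3,4,6}:3  {4,5,6}:3
  |U|=4: {0,2,5,6}:1  {1,2,5,6}:4  {1,3,4,6}:12  {1,4,5,6}:12  {2,4,5,6}:4  {3,4,5,6}:6
  |U|=5: {0,1,2,5,6}:5  {0,2,4,5,6}:5  {1,2,4,5,6}:20  {1,3,4,5,6}:30  {2,3,4,5,6}:10
  start at 0(r): 60
  start at 1(t): 15
  start at 3(u): 30
sum over floor = 105

105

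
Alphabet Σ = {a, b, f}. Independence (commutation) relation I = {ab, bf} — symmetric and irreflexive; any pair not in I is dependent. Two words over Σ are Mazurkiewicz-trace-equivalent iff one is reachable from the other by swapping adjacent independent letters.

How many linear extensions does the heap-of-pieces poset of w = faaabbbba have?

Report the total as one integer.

126

piece 0:f — minimal
piece 1:a rests on {0:f}
piece 2:a rests on {1:a}
piece 3:a rests on {2:a}
piece 4:b — minimal
piece 5:b rests on {4:b}
piece 6:b rests on {5:b}
piece 7:b rests on {6:b}
piece 8:a rests on {3:a}
minimal pieces: {0:f, 4:b}
ways to finish when only these pieces remain (= sum over removing one remaining piece with nothing left below it):
  1 left: {7}→1  {8}→1
  2 left: {3,8}→1  {6,7}→1  {7,8}→2
  3 left: {2,3,8}→1  {3,7,8}→3  {5,6,7}→1  {6,7,8}→3
  4 left: {1,2,3,8}→1  {2,3,7,8}→4  {3,6,7,8}→6  {4,5,6,7}→1  {5,6,7,8}→4
  5 left: {0,1,2,3,8}→1  {1,2,3,7,8}→5  {2,3,6,7,8}→10  {3,5,6,7,8}→10  {4,5,6,7,8}→5
  6 left: {0,1,2,3,7,8}→6  {1,2,3,6,7,8}→15  {2,3,5,6,7,8}→20  {3,4,5,6,7,8}→15
  7 left: {0,1,2,3,6,7,8}→21  {1,2,3,5,6,7,8}→35  {2,3,4,5,6,7,8}→35
  placing 0:f first → 70 extensions
  placing 4:b first → 56 extensions
total linear extensions = 126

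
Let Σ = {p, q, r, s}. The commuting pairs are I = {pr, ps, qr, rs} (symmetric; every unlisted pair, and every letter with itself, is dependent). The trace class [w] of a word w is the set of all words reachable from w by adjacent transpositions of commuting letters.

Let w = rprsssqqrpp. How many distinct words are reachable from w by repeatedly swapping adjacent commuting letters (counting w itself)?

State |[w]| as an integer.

660

drop 0:r onto floor
drop 1:p onto floor
drop 2:r onto {0:r}
drop 3:s onto floor
drop 4:s onto {3:s}
drop 5:s onto {4:s}
drop 6:q onto {1:p, 5:s}
drop 7:q onto {6:q}
drop 8:r onto {2:r}
drop 9:p onto {7:q}
drop 10:p onto {9:p}
ground layer = {0:r, 1:p, 3:s}
drop-orders for the pieces not yet dropped (sum over which currently-grounded one goes next):
  1 to go: {8} 1  {10} 1
  2 to go: {2,8} 1  {8,10} 2  {9,10} 1
  3 to go: {0,2,8} 1  {2,8,10} 3  {7,9,10} 1  {8,9,10} 3
  4 to go: {0,2,8,10} 4  {2,8,9,10} 6  {6,7,9,10} 1  {7,8,9,10} 4
  5 to go: {0,2,8,9,10} 10  {1,6,7,9,10} 1  {2,7,8,9,10} 10  {5,6,7,9,10} 1  {6,7,8,9,10} 5
  6 to go: {0,2,7,8,9,10} 20  {1,5,6,7,9,10} 2  {1,6,7,8,9,10} 6  {2,6,7,8,9,10} 15  {4,5,6,7,9,10} 1  {5,6,7,8,9,10} 6
  7 to go: {0,2,6,7,8,9,10} 35  {1,2,6,7,8,9,10} 21  {1,4,5,6,7,9,10} 3  {1,5,6,7,8,9,10} 14  {2,5,6,7,8,9,10} 21  {3,4,5,6,7,9,10} 1  {4,5,6,7,8,9,10} 7
  8 to go: {0,1,2,6,7,8,9,10} 56  {0,2,5,6,7,8,9,10} 56  {1,2,5,6,7,8,9,10} 56  {1,3,4,5,6,7,9,10} 4  {1,4,5,6,7,8,9,10} 24  {2,4,5,6,7,8,9,10} 28  {3,4,5,6,7,8,9,10} 8
  9 to go: {0,1,2,5,6,7,8,9,10} 168  {0,2,4,5,6,7,8,9,10} 84  {1,2,4,5,6,7,8,9,10} 108  {1,3,4,5,6,7,8,9,10} 36  {2,3,4,5,6,7,8,9,10} 36
  if 0:r drops first: 180 orders
  if 1:p drops first: 120 orders
  if 3:s drops first: 360 orders
heap linearizations: 660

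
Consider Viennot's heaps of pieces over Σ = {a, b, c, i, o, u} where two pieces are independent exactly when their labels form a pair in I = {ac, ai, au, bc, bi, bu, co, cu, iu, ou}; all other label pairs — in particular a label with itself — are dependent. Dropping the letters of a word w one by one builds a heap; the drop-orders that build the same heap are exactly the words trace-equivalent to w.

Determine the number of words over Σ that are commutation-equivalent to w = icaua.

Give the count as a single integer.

piece 0:i — minimal
piece 1:c rests on {0:i}
piece 2:a — minimal
piece 3:u — minimal
piece 4:a rests on {2:a}
minimal pieces: {0:i, 2:a, 3:u}
ways to finish when only these pieces remain (= sum over removing one remaining piece with nothing left below it):
  1 left: {1}→1  {3}→1  {4}→1
  2 left: {0,1}→1  {1,3}→2  {1,4}→2  {2,4}→1  {3,4}→2
  3 left: {0,1,3}→3  {0,1,4}→3  {1,2,4}→3  {1,3,4}→6  {2,3,4}→3
  placing 0:i first → 12 extensions
  placing 2:a first → 12 extensions
  placing 3:u first → 6 extensions
total linear extensions = 30

30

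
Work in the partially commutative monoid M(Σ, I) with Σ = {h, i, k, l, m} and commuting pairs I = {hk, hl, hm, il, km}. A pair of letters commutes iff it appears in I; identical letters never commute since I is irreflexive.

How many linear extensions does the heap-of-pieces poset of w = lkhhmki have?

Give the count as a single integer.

piece 0:l — minimal
piece 1:k rests on {0:l}
piece 2:h — minimal
piece 3:h rests on {2:h}
piece 4:m rests on {0:l}
piece 5:k rests on {1:k}
piece 6:i rests on {3:h, 4:m, 5:k}
minimal pieces: {0:l, 2:h}
ways to finish when only these pieces remain (= sum over removing one remaining piece with nothing left below it):
  1 left: {6}→1
  2 left: {3,6}→1  {4,6}→1  {5,6}→1
  3 left: {1,5,6}→1  {2,3,6}→1  {3,4,6}→2  {3,5,6}→2  {4,5,6}→2
  4 left: {1,3,5,6}→3  {1,4,5,6}→3  {2,3,4,6}→3  {2,3,5,6}→3  {3,4,5,6}→6
  5 left: {0,1,4,5,6}→3  {1,2,3,5,6}→6  {1,3,4,5,6}→12  {2,3,4,5,6}→12
  placing 0:l first → 30 extensions
  placing 2:h first → 15 extensions
total linear extensions = 45

45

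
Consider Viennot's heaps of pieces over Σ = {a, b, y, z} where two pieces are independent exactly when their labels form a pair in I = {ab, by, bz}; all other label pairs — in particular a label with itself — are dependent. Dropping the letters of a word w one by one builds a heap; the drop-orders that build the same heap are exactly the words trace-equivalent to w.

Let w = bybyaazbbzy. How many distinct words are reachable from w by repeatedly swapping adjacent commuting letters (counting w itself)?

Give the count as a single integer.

piece 0:b — minimal
piece 1:y — minimal
piece 2:b rests on {0:b}
piece 3:y rests on {1:y}
piece 4:a rests on {3:y}
piece 5:a rests on {4:a}
piece 6:z rests on {5:a}
piece 7:b rests on {2:b}
piece 8:b rests on {7:b}
piece 9:z rests on {6:z}
piece 10:y rests on {9:z}
minimal pieces: {0:b, 1:y}
ways to finish when only these pieces remain (= sum over removing one remaining piece with nothing left below it):
  1 left: {8}→1  {10}→1
  2 left: {7,8}→1  {8,10}→2  {9,10}→1
  3 left: {2,7,8}→1  {6,9,10}→1  {7,8,10}→3  {8,9,10}→3
  4 left: {0,2,7,8}→1  {2,7,8,10}→4  {5,6,9,10}→1  {6,8,9,10}→4  {7,8,9,10}→6
  5 left: {0,2,7,8,10}→5  {2,7,8,9,10}→10  {4,5,6,9,10}→1  {5,6,8,9,10}→5  {6,7,8,9,10}→10
  6 left: {0,2,7,8,9,10}→15  {2,6,7,8,9,10}→20  {3,4,5,6,9,10}→1  {4,5,6,8,9,10}→6  {5,6,7,8,9,10}→15
  7 left: {0,2,6,7,8,9,10}→35  {1,3,4,5,6,9,10}→1  {2,5,6,7,8,9,10}→35  {3,4,5,6,8,9,10}→7  {4,5,6,7,8,9,10}→21
  8 left: {0,2,5,6,7,8,9,10}→70  {1,3,4,5,6,8,9,10}→8  {2,4,5,6,7,8,9,10}→56  {3,4,5,6,7,8,9,10}→28
  9 left: {0,2,4,5,6,7,8,9,10}→126  {1,3,4,5,6,7,8,9,10}→36  {2,3,4,5,6,7,8,9,10}→84
  placing 0:b first → 120 extensions
  placing 1:y first → 210 extensions
total linear extensions = 330

330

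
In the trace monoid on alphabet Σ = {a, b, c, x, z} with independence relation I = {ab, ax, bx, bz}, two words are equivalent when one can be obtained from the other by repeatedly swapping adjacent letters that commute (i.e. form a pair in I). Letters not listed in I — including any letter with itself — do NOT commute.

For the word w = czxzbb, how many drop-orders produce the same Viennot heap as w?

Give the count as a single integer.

piece 0:c — minimal
piece 1:z rests on {0:c}
piece 2:x rests on {1:z}
piece 3:z rests on {2:x}
piece 4:b rests on {0:c}
piece 5:b rests on {4:b}
minimal pieces: {0:c}
ways to finish when only these pieces remain (= sum over removing one remaining piece with nothing left below it):
  1 left: {3}→1  {5}→1
  2 left: {2,3}→1  {3,5}→2  {4,5}→1
  3 left: {1,2,3}→1  {2,3,5}→3  {3,4,5}→3
  4 left: {1,2,3,5}→4  {2,3,4,5}→6
  placing 0:c first → 10 extensions

10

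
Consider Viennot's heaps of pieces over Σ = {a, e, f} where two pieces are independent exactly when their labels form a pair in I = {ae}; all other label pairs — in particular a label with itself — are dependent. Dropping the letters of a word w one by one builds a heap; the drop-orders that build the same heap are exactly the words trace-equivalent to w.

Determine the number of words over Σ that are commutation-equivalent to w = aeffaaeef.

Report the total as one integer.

12

0(a) covers ∅
1(e) covers ∅
2(f) covers 0:a, 1:e
3(f) covers 2:f
4(a) covers 3:f
5(a) covers 4:a
6(e) covers 3:f
7(e) covers 6:e
8(f) covers 5:a, 7:e
floor of heap: 0:a, 1:e
completions by unplaced set U, small U first (add the entries for U minus each lowest piece of U):
  |U|=1: {8}:1
  |U|=2: {5,8}:1  {7,8}:1
  |U|=3: {4,5,8}:1  {5,7,8}:2  {6,7,8}:1
  |U|=4: {4,5,7,8}:3  {5,6,7,8}:3
  |U|=5: {4,5,6,7,8}:6
  |U|=6: {3,4,5,6,7,8}:6
  |U|=7: {2,3,4,5,6,7,8}:6
  start at 0(a): 6
  start at 1(e): 6
sum over floor = 12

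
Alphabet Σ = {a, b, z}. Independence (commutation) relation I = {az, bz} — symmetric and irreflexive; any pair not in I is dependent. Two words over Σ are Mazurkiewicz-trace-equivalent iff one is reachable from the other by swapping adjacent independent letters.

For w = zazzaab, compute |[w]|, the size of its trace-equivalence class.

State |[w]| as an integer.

35

drop 0:z onto floor
drop 1:a onto floor
drop 2:z onto {0:z}
drop 3:z onto {2:z}
drop 4:a onto {1:a}
drop 5:a onto {4:a}
drop 6:b onto {5:a}
ground layer = {0:z, 1:a}
drop-orders for the pieces not yet dropped (sum over which currently-grounded one goes next):
  1 to go: {3} 1  {6} 1
  2 to go: {2,3} 1  {3,6} 2  {5,6} 1
  3 to go: {0,2,3} 1  {2,3,6} 3  {3,5,6} 3  {4,5,6} 1
  4 to go: {0,2,3,6} 4  {1,4,5,6} 1  {2,3,5,6} 6  {3,4,5,6} 4
  5 to go: {0,2,3,5,6} 10  {1,3,4,5,6} 5  {2,3,4,5,6} 10
  if 0:z drops first: 15 orders
  if 1:a drops first: 20 orders
heap linearizations: 35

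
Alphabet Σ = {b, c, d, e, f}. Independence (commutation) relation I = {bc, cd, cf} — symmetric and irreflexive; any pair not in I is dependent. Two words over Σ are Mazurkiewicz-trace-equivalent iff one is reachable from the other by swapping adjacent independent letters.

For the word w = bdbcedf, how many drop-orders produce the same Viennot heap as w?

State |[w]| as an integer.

0(b) covers ∅
1(d) covers 0:b
2(b) covers 1:d
3(c) covers ∅
4(e) covers 2:b, 3:c
5(d) covers 4:e
6(f) covers 5:d
floor of heap: 0:b, 3:c
completions by unplaced set U, small U first (add the entries for U minus each lowest piece of U):
  |U|=1: {6}:1
  |U|=2: {5,6}:1
  |U|=3: {4,5,6}:1
  |U|=4: {2,4,5,6}:1  {3,4,5,6}:1
  |U|=5: {1,2,4,5,6}:1  {2,3,4,5,6}:2
  start at 0(b): 3
  start at 3(c): 1
sum over floor = 4

4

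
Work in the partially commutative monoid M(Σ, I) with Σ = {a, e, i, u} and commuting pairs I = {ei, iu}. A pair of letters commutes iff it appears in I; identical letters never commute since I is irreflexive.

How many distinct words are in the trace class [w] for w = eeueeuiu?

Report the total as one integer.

#0=e has no predecessor
#1=e depends on [0:e]
#2=u depends on [1:e]
#3=e depends on [2:u]
#4=e depends on [3:e]
#5=u depends on [4:e]
#6=i has no predecessor
#7=u depends on [5:u]
sources: [0:e, 6:i]
N(rest) = Σ N(rest − s) over sources s of rest; N(one piece) = 1:
  size 1 → [6]=1  [7]=1
  size 2 → [5,7]=1  [6,7]=2
  size 3 → [4,5,7]=1  [5,6,7]=3
  size 4 → [3,4,5,7]=1  [4,5,6,7]=4
  size 5 → [2,3,4,5,7]=1  [3,4,5,6,7]=5
  size 6 → [1,2,3,4,5,7]=1  [2,3,4,5,6,7]=6
  first=0(e) contributes 7
  first=6(i) contributes 1
|[w]| = 8

8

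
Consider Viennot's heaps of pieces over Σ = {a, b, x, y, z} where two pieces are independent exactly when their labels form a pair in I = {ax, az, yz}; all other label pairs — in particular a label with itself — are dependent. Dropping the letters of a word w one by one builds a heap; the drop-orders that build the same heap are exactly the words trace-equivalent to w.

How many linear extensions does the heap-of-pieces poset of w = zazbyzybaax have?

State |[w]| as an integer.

piece 0:z — minimal
piece 1:a — minimal
piece 2:z rests on {0:z}
piece 3:b rests on {1:a, 2:z}
piece 4:y rests on {3:b}
piece 5:z rests on {3:b}
piece 6:y rests on {4:y}
piece 7:b rests on {5:z, 6:y}
piece 8:a rests on {7:b}
piece 9:a rests on {8:a}
piece 10:x rests on {7:b}
minimal pieces: {0:z, 1:a}
ways to finish when only these pieces remain (= sum over removing one remaining piece with nothing left below it):
  1 left: {9}→1  {10}→1
  2 left: {8,9}→1  {9,10}→2
  3 left: {8,9,10}→3
  4 left: {7,8,9,10}→3
  5 left: {5,7,8,9,10}→3  {6,7,8,9,10}→3
  6 left: {4,6,7,8,9,10}→3  {5,6,7,8,9,10}→6
  7 left: {4,5,6,7,8,9,10}→9
  8 left: {3,4,5,6,7,8,9,10}→9
  9 left: {1,3,4,5,6,7,8,9,10}→9  {2,3,4,5,6,7,8,9,10}→9
  placing 0:z first → 18 extensions
  placing 1:a first → 9 extensions
total linear extensions = 27

27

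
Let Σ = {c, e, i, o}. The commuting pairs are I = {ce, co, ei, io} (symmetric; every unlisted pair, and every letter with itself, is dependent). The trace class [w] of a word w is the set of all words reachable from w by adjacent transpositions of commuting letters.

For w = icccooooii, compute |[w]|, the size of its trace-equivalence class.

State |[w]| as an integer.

210

drop 0:i onto floor
drop 1:c onto {0:i}
drop 2:c onto {1:c}
drop 3:c onto {2:c}
drop 4:o onto floor
drop 5:o onto {4:o}
drop 6:o onto {5:o}
drop 7:o onto {6:o}
drop 8:i onto {3:c}
drop 9:i onto {8:i}
ground layer = {0:i, 4:o}
drop-orders for the pieces not yet dropped (sum over which currently-grounded one goes next):
  1 to go: {7} 1  {9} 1
  2 to go: {6,7} 1  {7,9} 2  {8,9} 1
  3 to go: {3,8,9} 1  {5,6,7} 1  {6,7,9} 3  {7,8,9} 3
  4 to go: {2,3,8,9} 1  {3,7,8,9} 4  {4,5,6,7} 1  {5,6,7,9} 4  {6,7,8,9} 6
  5 to go: {1,2,3,8,9} 1  {2,3,7,8,9} 5  {3,6,7,8,9} 10  {4,5,6,7,9} 5  {5,6,7,8,9} 10
  6 to go: {0,1,2,3,8,9} 1  {1,2,3,7,8,9} 6  {2,3,6,7,8,9} 15  {3,5,6,7,8,9} 20  {4,5,6,7,8,9} 15
  7 to go: {0,1,2,3,7,8,9} 7  {1,2,3,6,7,8,9} 21  {2,3,5,6,7,8,9} 35  {3,4,5,6,7,8,9} 35
  8 to go: {0,1,2,3,6,7,8,9} 28  {1,2,3,5,6,7,8,9} 56  {2,3,4,5,6,7,8,9} 70
  if 0:i drops first: 126 orders
  if 4:o drops first: 84 orders
heap linearizations: 210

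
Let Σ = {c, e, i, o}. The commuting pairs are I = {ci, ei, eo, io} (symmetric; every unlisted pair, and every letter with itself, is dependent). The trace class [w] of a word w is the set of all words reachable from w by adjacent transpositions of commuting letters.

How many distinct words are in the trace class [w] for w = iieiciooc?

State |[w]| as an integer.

drop 0:i onto floor
drop 1:i onto {0:i}
drop 2:e onto floor
drop 3:i onto {1:i}
drop 4:c onto {2:e}
drop 5:i onto {3:i}
drop 6:o onto {4:c}
drop 7:o onto {6:o}
drop 8:c onto {7:o}
ground layer = {0:i, 2:e}
drop-orders for the pieces not yet dropped (sum over which currently-grounded one goes next):
  1 to go: {5} 1  {8} 1
  2 to go: {3,5} 1  {5,8} 2  {7,8} 1
  3 to go: {1,3,5} 1  {3,5,8} 3  {5,7,8} 3  {6,7,8} 1
  4 to go: {0,1,3,5} 1  {1,3,5,8} 4  {3,5,7,8} 6  {4,6,7,8} 1  {5,6,7,8} 4
  5 to go: {0,1,3,5,8} 5  {1,3,5,7,8} 10  {2,4,6,7,8} 1  {3,5,6,7,8} 10  {4,5,6,7,8} 5
  6 to go: {0,1,3,5,7,8} 15  {1,3,5,6,7,8} 20  {2,4,5,6,7,8} 6  {3,4,5,6,7,8} 15
  7 to go: {0,1,3,5,6,7,8} 35  {1,3,4,5,6,7,8} 35  {2,3,4,5,6,7,8} 21
  if 0:i drops first: 56 orders
  if 2:e drops first: 70 orders
heap linearizations: 126

126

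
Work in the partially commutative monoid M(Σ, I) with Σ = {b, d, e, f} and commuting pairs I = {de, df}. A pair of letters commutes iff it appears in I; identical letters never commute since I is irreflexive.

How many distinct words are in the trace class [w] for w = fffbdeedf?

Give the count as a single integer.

10

piece 0:f — minimal
piece 1:f rests on {0:f}
piece 2:f rests on {1:f}
piece 3:b rests on {2:f}
piece 4:d rests on {3:b}
piece 5:e rests on {3:b}
piece 6:e rests on {5:e}
piece 7:d rests on {4:d}
piece 8:f rests on {6:e}
minimal pieces: {0:f}
ways to finish when only these pieces remain (= sum over removing one remaining piece with nothing left below it):
  1 left: {7}→1  {8}→1
  2 left: {4,7}→1  {6,8}→1  {7,8}→2
  3 left: {4,7,8}→3  {5,6,8}→1  {6,7,8}→3
  4 left: {4,6,7,8}→6  {5,6,7,8}→4
  5 left: {4,5,6,7,8}→10
  6 left: {3,4,5,6,7,8}→10
  7 left: {2,3,4,5,6,7,8}→10
  placing 0:f first → 10 extensions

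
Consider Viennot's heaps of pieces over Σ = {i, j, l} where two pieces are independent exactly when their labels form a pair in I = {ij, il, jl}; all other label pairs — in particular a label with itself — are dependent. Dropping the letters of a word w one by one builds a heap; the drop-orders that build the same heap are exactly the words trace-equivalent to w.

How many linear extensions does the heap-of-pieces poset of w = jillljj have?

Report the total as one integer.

140

drop 0:j onto floor
drop 1:i onto floor
drop 2:l onto floor
drop 3:l onto {2:l}
drop 4:l onto {3:l}
drop 5:j onto {0:j}
drop 6:j onto {5:j}
ground layer = {0:j, 1:i, 2:l}
drop-orders for the pieces not yet dropped (sum over which currently-grounded one goes next):
  1 to go: {1} 1  {4} 1  {6} 1
  2 to go: {1,4} 2  {1,6} 2  {3,4} 1  {4,6} 2  {5,6} 1
  3 to go: {0,5,6} 1  {1,3,4} 3  {1,4,6} 6  {1,5,6} 3  {2,3,4} 1  {3,4,6} 3  {4,5,6} 3
  4 to go: {0,1,5,6} 4  {0,4,5,6} 4  {1,2,3,4} 4  {1,3,4,6} 12  {1,4,5,6} 12  {2,3,4,6} 4  {3,4,5,6} 6
  5 to go: {0,1,4,5,6} 20  {0,3,4,5,6} 10  {1,2,3,4,6} 20  {1,3,4,5,6} 30  {2,3,4,5,6} 10
  if 0:j drops first: 60 orders
  if 1:i drops first: 20 orders
  if 2:l drops first: 60 orders
heap linearizations: 140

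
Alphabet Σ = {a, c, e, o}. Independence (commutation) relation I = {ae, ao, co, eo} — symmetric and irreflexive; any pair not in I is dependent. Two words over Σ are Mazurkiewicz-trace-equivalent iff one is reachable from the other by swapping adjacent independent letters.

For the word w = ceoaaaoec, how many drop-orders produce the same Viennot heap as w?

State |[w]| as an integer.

360

drop 0:c onto floor
drop 1:e onto {0:c}
drop 2:o onto floor
drop 3:a onto {0:c}
drop 4:a onto {3:a}
drop 5:a onto {4:a}
drop 6:o onto {2:o}
drop 7:e onto {1:e}
drop 8:c onto {5:a, 7:e}
ground layer = {0:c, 2:o}
drop-orders for the pieces not yet dropped (sum over which currently-grounded one goes next):
  1 to go: {6} 1  {8} 1
  2 to go: {2,6} 1  {5,8} 1  {6,8} 2  {7,8} 1
  3 to go: {1,7,8} 1  {2,6,8} 3  {4,5,8} 1  {5,6,8} 3  {5,7,8} 2  {6,7,8} 3
  4 to go: {1,5,7,8} 3  {1,6,7,8} 4  {2,5,6,8} 6  {2,6,7,8} 6  {3,4,5,8} 1  {4,5,6,8} 4  {4,5,7,8} 3  {5,6,7,8} 8
  5 to go: {1,2,6,7,8} 10  {1,4,5,7,8} 6  {1,5,6,7,8} 15  {2,4,5,6,8} 10  {2,5,6,7,8} 20  {3,4,5,6,8} 5  {3,4,5,7,8} 4  {4,5,6,7,8} 15
  6 to go: {1,2,5,6,7,8} 45  {1,3,4,5,7,8} 10  {1,4,5,6,7,8} 36  {2,3,4,5,6,8} 15  {2,4,5,6,7,8} 45  {3,4,5,6,7,8} 24
  7 to go: {0,1,3,4,5,7,8} 10  {1,2,4,5,6,7,8} 126  {1,3,4,5,6,7,8} 70  {2,3,4,5,6,7,8} 84
  if 0:c drops first: 280 orders
  if 2:o drops first: 80 orders
heap linearizations: 360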